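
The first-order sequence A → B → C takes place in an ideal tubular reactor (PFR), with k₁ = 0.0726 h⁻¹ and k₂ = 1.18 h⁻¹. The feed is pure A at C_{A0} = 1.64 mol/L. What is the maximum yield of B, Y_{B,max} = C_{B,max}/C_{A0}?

0.0512

At the optimum, C_{B,max}/C_{A0} = (k₁/k₂)^[k₂/(k₂−k₁)].
= (0.0726/1.18)^(1.18/(1.18−0.0726)) = (0.06153)^(1.066) = 0.05125.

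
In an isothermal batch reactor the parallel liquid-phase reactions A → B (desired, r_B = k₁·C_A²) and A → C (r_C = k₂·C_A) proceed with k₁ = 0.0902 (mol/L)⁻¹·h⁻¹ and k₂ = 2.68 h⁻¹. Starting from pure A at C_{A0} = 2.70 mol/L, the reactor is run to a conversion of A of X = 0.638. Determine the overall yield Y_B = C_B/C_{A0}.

0.0370

C_A = C_{A0}(1−X) = 0.9774 mol/L.
Along a PFR/batch, dC_C/dC_A = −r_C/(r_B+r_C) = −k₂/(k₂+k₁·C_A).
Integrating from C_{A0} to C_A: C_C = (2.68/0.0902)·ln[(2.68+0.0902·2.70)/(2.68+0.0902·0.977)] = 29.71·ln(2.924/2.768) = 1.623 mol/L.
Then C_B = (C_{A0}−C_A) − C_C = 1.723 − 1.623 = 0.09999 mol/L.
Y_B = C_B/C_{A0} = 0.09999/2.70 = 0.0370.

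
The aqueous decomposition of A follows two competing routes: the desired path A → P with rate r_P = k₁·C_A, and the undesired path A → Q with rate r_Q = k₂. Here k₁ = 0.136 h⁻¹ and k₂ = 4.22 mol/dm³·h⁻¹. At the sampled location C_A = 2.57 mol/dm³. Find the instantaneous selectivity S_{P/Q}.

S_{P/Q} = r_P/r_Q = (k₁·C_A)/(k₂) = (k₁/k₂)·C_A.
= (0.136×2.570) / (4.22) = 0.3495/4.220 = 0.0828.

0.0828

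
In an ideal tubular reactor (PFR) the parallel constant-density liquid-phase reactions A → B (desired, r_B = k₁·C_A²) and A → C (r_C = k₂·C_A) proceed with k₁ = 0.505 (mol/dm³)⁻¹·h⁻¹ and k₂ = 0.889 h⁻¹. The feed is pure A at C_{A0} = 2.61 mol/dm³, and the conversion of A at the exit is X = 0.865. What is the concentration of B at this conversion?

0.978 mol/dm³

C_A = C_{A0}(1−X) = 0.3523 mol/dm³.
Along a PFR/batch, dC_C/dC_A = −r_C/(r_B+r_C) = −k₂/(k₂+k₁·C_A).
Integrating from C_{A0} to C_A: C_C = (0.889/0.505)·ln[(0.889+0.505·2.61)/(0.889+0.505·0.352)] = 1.760·ln(2.207/1.067) = 1.280 mol/dm³.
Then C_B = (C_{A0}−C_A) − C_C = 2.258 − 1.280 = 0.9781 mol/dm³.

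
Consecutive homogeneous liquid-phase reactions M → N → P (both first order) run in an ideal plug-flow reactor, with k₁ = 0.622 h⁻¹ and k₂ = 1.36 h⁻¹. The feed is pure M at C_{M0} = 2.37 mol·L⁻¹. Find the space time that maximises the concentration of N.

The intermediate peaks when r₁ = r₂, i.e. k₁e^(−k₁τ) = k₂e^(−k₂τ), giving τ_opt = ln(k₂/k₁)/(k₂−k₁).
= ln(1.36/0.622)/(1.36−0.622) = ln(2.186)/0.7380 = 0.7823/0.7380 = 1.06 h.

1.06 h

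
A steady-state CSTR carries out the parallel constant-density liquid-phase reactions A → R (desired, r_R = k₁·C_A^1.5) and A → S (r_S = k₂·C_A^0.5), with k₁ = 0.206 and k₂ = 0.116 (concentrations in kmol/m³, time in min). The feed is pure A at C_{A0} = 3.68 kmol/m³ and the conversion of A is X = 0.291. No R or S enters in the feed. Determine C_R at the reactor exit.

0.881 kmol/m³

Exit C_A = C_{A0}(1−X) = 3.68×0.709 = 2.609 kmol/m³.
A CSTR operates uniformly at the exit composition, giving r_R = 0.8682 and r_S = 0.1874 (each k·C_A^n at C_A = 2.609).
Fraction of consumed A going to R: r_R/(r_R+r_S) = 0.8225.
C_R = 0.8225·C_{A0}·X = 0.8225×3.68×0.291 = 0.881 kmol/m³.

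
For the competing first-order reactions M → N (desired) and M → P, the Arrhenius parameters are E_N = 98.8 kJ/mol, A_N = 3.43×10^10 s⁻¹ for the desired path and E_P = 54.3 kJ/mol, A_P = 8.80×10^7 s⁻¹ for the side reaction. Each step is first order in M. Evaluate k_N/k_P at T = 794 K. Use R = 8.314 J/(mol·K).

Since both paths have the same order in M, the concentration cancels and S_{N/P} = k_N/k_P = (A_N/A_P)·exp[(E_P−E_N)/(RT)].
(E_P−E_N)/(RT) = (54.3−98.8)×10³/(8.314×794) = -44500/6601 = -6.741.
k_N/k_P = (3.43×10^10/8.80×10^7)·exp(-6.741) = 389.8 × 0.001181 = 0.460.

0.460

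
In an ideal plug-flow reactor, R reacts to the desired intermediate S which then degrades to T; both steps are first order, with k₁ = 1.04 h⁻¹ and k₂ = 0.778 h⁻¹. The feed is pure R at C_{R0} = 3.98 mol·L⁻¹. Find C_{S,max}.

1.68 mol·L⁻¹

For a first-order series the maximum intermediate yield is C_{S,max}/C_{R0} = (k₁/k₂)^[k₂/(k₂−k₁)].
= (1.04/0.778)^(0.778/(0.778−1.04)) = (1.337)^(-2.969) = 0.4224.
C_{S,max} = 0.4224×3.98 = 1.68 mol·L⁻¹.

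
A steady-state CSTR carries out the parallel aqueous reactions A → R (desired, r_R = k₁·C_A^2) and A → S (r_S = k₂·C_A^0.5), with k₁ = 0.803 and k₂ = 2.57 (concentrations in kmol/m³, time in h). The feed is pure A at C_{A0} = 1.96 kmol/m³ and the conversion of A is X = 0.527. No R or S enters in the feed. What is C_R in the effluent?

0.225 kmol/m³

Exit C_A = C_{A0}(1−X) = 1.96×0.473 = 0.9271 kmol/m³.
In a CSTR the entire volume is at exit conditions, so r_R = 0.803×0.9271^2 = 0.6902 and r_S = 2.57×0.9271^0.5 = 2.475.
Fraction of consumed A going to R: r_R/(r_R+r_S) = 0.2181.
C_R = 0.2181·C_{A0}·X = 0.2181×1.96×0.527 = 0.225 kmol/m³.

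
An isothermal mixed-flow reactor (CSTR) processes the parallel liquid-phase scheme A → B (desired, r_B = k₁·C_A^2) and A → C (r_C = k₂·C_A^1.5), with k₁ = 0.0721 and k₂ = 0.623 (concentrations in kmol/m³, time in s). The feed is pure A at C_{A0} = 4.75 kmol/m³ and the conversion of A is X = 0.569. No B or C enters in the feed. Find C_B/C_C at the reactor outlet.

0.166

Exit C_A = C_{A0}(1−X) = 4.75×0.431 = 2.047 kmol/m³.
A CSTR operates uniformly at the exit composition, giving r_B = 0.3022 and r_C = 1.825 (each k·C_A^n at C_A = 2.047).
Overall selectivity = C_B/C_C = r_Bτ/(r_Cτ) = r_B/r_C = 0.166.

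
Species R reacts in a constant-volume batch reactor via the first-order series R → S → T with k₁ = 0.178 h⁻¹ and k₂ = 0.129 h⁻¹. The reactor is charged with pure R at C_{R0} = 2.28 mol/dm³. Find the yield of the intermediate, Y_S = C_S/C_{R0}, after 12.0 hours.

For first-order series with pure R initially, C_S(t) = k₁C_{R0}/(k₂−k₁)·(e^(−k₁t) − e^(−k₂t)).
e^(−k₁t) = e^(−0.178×12.0) = e^(−2.136) = 0.1181; e^(−k₂t) = e^(−1.548) = 0.2127.
C_S = 0.178×2.28/(0.129−0.178) × (0.1181−0.2127) = (-8.282)×(-0.09455) = 0.7831 mol/dm³.
Y_S = C_S/C_{R0} = 0.7831/2.28 = 0.343.

0.343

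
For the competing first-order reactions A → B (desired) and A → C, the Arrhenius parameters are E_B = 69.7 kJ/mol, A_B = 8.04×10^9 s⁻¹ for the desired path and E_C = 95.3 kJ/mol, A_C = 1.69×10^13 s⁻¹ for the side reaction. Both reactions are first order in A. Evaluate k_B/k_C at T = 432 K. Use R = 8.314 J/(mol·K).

With equal orders, S_{B/C} = k_B/k_C = (A_B/A_C)·exp[(E_C−E_B)/(RT)].
(E_C−E_B)/(RT) = (95.3−69.7)×10³/(8.314×432) = 25600/3592 = 7.128.
k_B/k_C = (8.04×10^9/1.69×10^13)·exp(7.128) = 4.757×10^-4 × 1246 = 0.593.

0.593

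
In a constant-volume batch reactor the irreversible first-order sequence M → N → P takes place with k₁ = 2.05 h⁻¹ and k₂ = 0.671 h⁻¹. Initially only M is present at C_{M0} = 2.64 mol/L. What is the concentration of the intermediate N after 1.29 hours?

For first-order series with pure M initially, C_N(t) = k₁C_{M0}/(k₂−k₁)·(e^(−k₁t) − e^(−k₂t)).
e^(−k₁t) = e^(−2.05×1.29) = e^(−2.644) = 0.07104; e^(−k₂t) = e^(−0.8656) = 0.4208.
C_N = 2.05×2.64/(0.671−2.05) × (0.07104−0.4208) = (-3.925)×(-0.3498) = 1.373 mol/L.

1.37 mol/L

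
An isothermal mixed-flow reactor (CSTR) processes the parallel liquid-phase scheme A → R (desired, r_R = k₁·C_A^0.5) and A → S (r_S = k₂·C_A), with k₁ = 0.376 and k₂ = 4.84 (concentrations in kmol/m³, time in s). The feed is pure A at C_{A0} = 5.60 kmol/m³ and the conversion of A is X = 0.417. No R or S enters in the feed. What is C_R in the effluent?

0.0963 kmol/m³

Exit C_A = C_{A0}(1−X) = 5.60×0.583 = 3.265 kmol/m³.
In a CSTR the entire volume is at exit conditions, so r_R = 0.376×3.265^0.5 = 0.6794 and r_S = 4.84×3.265 = 15.80.
Fraction of consumed A going to R: r_R/(r_R+r_S) = 0.04122.
C_R = 0.04122·C_{A0}·X = 0.04122×5.60×0.417 = 0.0963 kmol/m³.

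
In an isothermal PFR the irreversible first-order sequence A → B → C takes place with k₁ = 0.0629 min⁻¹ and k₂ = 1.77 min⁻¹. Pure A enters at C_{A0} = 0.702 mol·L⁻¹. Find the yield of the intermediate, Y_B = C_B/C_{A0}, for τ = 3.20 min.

For first-order series with pure A initially, C_B(τ) = k₁C_{A0}/(k₂−k₁)·(e^(−k₁τ) − e^(−k₂τ)).
e^(−k₁τ) = e^(−0.0629×3.20) = e^(−0.2013) = 0.8177; e^(−k₂τ) = e^(−5.664) = 0.003469.
C_B = 0.0629×0.702/(1.77−0.0629) × (0.8177−0.003469) = 0.02587×0.8142 = 0.02106 mol·L⁻¹.
Y_B = C_B/C_{A0} = 0.02106/0.702 = 0.0300.

0.0300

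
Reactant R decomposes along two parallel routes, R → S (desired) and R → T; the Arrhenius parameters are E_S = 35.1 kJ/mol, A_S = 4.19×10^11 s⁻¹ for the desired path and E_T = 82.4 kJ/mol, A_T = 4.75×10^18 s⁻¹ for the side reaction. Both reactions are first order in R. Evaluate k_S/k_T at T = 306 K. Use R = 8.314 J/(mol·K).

10.5

With equal orders, S_{S/T} = k_S/k_T = (A_S/A_T)·exp[(E_T−E_S)/(RT)].
(E_T−E_S)/(RT) = (82.4−35.1)×10³/(8.314×306) = 47300/2544 = 18.59.
k_S/k_T = (4.19×10^11/4.75×10^18)·exp(18.59) = 8.821×10^-8 × 1.187×10^8 = 10.5.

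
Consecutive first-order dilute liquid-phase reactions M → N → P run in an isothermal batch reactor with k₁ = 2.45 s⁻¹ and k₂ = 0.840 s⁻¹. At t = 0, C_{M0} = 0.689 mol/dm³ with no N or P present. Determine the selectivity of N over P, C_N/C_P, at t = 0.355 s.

5.51

Solving the coupled first-order balances gives C_N(t) = [k₁/(k₂−k₁)]·C_{M0}·(e^(−k₁t) − e^(−k₂t)).
e^(−k₁t) = e^(−2.45×0.355) = e^(−0.8698) = 0.4191; e^(−k₂t) = e^(−0.2982) = 0.7422.
C_N = 2.45×0.689/(0.840−2.45) × (0.4191−0.7422) = (-1.048)×(-0.3231) = 0.3388 mol/dm³.
C_M = C_{M0}e^(−k₁t) = 0.2887 mol/dm³, so C_P = C_{M0}−C_M−C_N = 0.06151 mol/dm³; C_N/C_P = 5.51.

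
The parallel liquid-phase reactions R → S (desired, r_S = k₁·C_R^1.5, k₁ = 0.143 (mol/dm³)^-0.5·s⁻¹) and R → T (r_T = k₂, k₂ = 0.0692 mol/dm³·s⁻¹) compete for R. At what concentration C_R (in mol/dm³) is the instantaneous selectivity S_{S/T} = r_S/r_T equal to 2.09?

1.01 mol/dm³

S_{S/T} = (k₁/k₂)·C_R^1.5 ⇒ C_R = (S·k₂/k₁)^(1/1.5).
= (2.09×0.0692/0.143)^(0.6667) = (1.011)^(0.6667) = 1.01 mol/dm³.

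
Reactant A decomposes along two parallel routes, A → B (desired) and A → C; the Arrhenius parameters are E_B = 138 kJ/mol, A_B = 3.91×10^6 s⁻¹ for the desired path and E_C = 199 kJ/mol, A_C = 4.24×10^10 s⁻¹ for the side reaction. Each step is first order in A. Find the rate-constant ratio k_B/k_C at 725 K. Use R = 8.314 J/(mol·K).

Since both paths have the same order in A, the concentration cancels and S_{B/C} = k_B/k_C = (A_B/A_C)·exp[(E_C−E_B)/(RT)].
(E_C−E_B)/(RT) = (199−138)×10³/(8.314×725) = 61000/6028 = 10.12.
k_B/k_C = (3.91×10^6/4.24×10^10)·exp(10.12) = 9.222×10^-5 × 24836 = 2.29.
Since E_B < E_C, lowering the temperature improves selectivity toward B.

2.29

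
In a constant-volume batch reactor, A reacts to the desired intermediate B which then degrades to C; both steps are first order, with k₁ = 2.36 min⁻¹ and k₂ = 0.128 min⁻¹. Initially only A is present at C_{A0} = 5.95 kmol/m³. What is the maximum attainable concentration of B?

Evaluating C_B at t_opt = ln(k₂/k₁)/(k₂−k₁) gives C_{B,max}/C_{A0} = (k₁/k₂)^[k₂/(k₂−k₁)].
= (2.36/0.128)^(0.128/(0.128−2.36)) = (18.44)^(-0.05735) = 0.8461.
C_{B,max} = 0.8461×5.95 = 5.03 kmol/m³.

5.03 kmol/m³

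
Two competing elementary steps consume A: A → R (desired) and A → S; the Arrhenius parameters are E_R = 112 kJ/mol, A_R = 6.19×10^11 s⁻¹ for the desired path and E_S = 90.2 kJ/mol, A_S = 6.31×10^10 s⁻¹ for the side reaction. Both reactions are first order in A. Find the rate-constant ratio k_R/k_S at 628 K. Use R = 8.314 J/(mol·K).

With equal orders, S_{R/S} = k_R/k_S = (A_R/A_S)·exp[(E_S−E_R)/(RT)].
(E_S−E_R)/(RT) = (90.2−112)×10³/(8.314×628) = -21800/5221 = -4.175.
k_R/k_S = (6.19×10^11/6.31×10^10)·exp(-4.175) = 9.810 × 0.01537 = 0.151.

0.151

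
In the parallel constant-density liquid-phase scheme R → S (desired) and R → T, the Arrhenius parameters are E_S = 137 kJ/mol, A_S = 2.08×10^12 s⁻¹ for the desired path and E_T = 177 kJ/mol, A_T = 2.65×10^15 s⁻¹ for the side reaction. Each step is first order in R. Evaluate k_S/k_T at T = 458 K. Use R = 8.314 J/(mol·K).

With equal orders, S_{S/T} = k_S/k_T = (A_S/A_T)·exp[(E_T−E_S)/(RT)].
(E_T−E_S)/(RT) = (177−137)×10³/(8.314×458) = 40000/3808 = 10.50.
k_S/k_T = (2.08×10^12/2.65×10^15)·exp(10.50) = 7.849×10^-4 × 36487 = 28.6.

28.6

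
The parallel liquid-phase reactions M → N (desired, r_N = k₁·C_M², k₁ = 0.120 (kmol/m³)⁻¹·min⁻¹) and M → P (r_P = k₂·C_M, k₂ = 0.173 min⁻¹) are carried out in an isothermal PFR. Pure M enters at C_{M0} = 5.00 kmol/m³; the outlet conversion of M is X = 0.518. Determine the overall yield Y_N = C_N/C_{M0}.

0.370

C_M = C_{M0}(1−X) = 2.410 kmol/m³.
Along a PFR/batch, dC_P/dC_M = −r_P/(r_N+r_P) = −k₂/(k₂+k₁·C_M).
Integrating from C_{M0} to C_M: C_P = (0.173/0.120)·ln[(0.173+0.120·5.00)/(0.173+0.120·2.41)] = 1.442·ln(0.7730/0.4622) = 0.7414 kmol/m³.
Then C_N = (C_{M0}−C_M) − C_P = 2.590 − 0.7414 = 1.849 kmol/m³.
Y_N = C_N/C_{M0} = 1.849/5.00 = 0.370.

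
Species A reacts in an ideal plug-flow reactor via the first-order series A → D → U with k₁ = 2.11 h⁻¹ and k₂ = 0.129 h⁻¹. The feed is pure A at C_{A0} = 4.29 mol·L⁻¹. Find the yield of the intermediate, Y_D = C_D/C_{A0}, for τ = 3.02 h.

0.720

Solving the coupled first-order balances gives C_D(τ) = [k₁/(k₂−k₁)]·C_{A0}·(e^(−k₁τ) − e^(−k₂τ)).
e^(−k₁τ) = e^(−2.11×3.02) = e^(−6.372) = 0.001708; e^(−k₂τ) = e^(−0.3896) = 0.6773.
C_D = 2.11×4.29/(0.129−2.11) × (0.001708−0.6773) = (-4.569)×(-0.6756) = 3.087 mol·L⁻¹.
Y_D = C_D/C_{A0} = 3.087/4.29 = 0.720.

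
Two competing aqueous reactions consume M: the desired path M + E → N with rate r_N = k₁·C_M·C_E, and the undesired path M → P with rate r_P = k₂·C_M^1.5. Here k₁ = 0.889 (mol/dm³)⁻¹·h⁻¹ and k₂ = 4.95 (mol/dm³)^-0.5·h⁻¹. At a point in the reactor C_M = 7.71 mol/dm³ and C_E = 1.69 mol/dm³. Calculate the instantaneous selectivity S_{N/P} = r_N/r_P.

S_{N/P} = r_N/r_P = (k₁·C_M·C_E)/(k₂·C_M^1.5) = (k₁/k₂)·C_M^-0.5·C_E.
= (0.889×7.710×1.690) / (4.95×7.710^1.5) = 11.58/106.0 = 0.109.

0.109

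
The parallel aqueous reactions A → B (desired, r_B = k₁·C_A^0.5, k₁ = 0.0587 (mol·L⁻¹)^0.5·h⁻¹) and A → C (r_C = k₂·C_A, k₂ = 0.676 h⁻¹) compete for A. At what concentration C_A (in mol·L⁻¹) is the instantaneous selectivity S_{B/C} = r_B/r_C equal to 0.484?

0.0322 mol·L⁻¹

S_{B/C} = (k₁/k₂)·C_A^-0.5 ⇒ C_A = (S·k₂/k₁)^(-2).
= (0.484×0.676/0.0587)^(-2) = (5.574)^(-2) = 0.0322 mol·L⁻¹.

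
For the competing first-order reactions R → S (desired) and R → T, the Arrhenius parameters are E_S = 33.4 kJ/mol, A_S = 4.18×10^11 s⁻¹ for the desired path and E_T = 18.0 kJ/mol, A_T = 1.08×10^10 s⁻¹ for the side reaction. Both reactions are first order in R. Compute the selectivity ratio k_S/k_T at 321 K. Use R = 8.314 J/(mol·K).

With equal orders, S_{S/T} = k_S/k_T = (A_S/A_T)·exp[(E_T−E_S)/(RT)].
(E_T−E_S)/(RT) = (18.0−33.4)×10³/(8.314×321) = -15400/2669 = -5.770.
k_S/k_T = (4.18×10^11/1.08×10^10)·exp(-5.770) = 38.70 × 0.003119 = 0.121.

0.121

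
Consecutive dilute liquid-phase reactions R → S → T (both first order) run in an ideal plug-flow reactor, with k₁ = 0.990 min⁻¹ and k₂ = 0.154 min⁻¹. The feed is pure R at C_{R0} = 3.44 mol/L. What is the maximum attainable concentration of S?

2.44 mol/L

At the optimum, C_{S,max}/C_{R0} = (k₁/k₂)^[k₂/(k₂−k₁)].
= (0.990/0.154)^(0.154/(0.154−0.990)) = (6.429)^(-0.1842) = 0.7098.
C_{S,max} = 0.7098×3.44 = 2.44 mol/L.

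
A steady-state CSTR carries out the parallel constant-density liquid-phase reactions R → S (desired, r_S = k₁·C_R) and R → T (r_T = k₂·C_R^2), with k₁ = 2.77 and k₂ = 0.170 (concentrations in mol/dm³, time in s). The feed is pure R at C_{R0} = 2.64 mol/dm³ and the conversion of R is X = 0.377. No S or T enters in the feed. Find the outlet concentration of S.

0.904 mol/dm³

Exit C_R = C_{R0}(1−X) = 2.64×0.623 = 1.645 mol/dm³.
A CSTR operates uniformly at the exit composition, giving r_S = 4.556 and r_T = 0.4599 (each k·C_R^n at C_R = 1.645).
Fraction of consumed R going to S: r_S/(r_S+r_T) = 0.9083.
C_S = 0.9083·C_{R0}·X = 0.9083×2.64×0.377 = 0.904 mol/dm³.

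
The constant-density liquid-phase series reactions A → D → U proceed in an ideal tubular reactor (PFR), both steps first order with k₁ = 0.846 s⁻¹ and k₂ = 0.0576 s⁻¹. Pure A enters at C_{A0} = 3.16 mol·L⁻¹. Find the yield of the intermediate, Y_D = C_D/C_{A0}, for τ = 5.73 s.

For first-order series with pure A initially, C_D(τ) = k₁C_{A0}/(k₂−k₁)·(e^(−k₁τ) − e^(−k₂τ)).
e^(−k₁τ) = e^(−0.846×5.73) = e^(−4.848) = 0.007847; e^(−k₂τ) = e^(−0.3300) = 0.7189.
C_D = 0.846×3.16/(0.0576−0.846) × (0.007847−0.7189) = (-3.391)×(-0.7110) = 2.411 mol·L⁻¹.
Y_D = C_D/C_{A0} = 2.411/3.16 = 0.763.

0.763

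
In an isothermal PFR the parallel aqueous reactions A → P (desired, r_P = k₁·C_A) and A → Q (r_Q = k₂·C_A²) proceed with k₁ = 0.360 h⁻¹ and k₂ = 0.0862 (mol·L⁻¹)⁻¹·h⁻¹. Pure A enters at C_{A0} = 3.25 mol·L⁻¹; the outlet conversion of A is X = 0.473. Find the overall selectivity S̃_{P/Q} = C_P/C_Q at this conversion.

C_A = C_{A0}(1−X) = 1.713 mol·L⁻¹.
Along a PFR/batch, dC_P/dC_A = −r_P/(r_P+r_Q) = −k₁/(k₁+k₂·C_A).
Integrating from C_{A0} to C_A: C_P = (0.360/0.0862)·ln[(0.360+0.0862·3.25)/(0.360+0.0862·1.71)] = 4.176·ln(0.6401/0.5076) = 0.9686 mol·L⁻¹.
C_Q = (C_{A0}−C_A)−C_P = 0.5686 mol·L⁻¹; S̃_{P/Q} = 0.9686/0.5686 = 1.70.

1.70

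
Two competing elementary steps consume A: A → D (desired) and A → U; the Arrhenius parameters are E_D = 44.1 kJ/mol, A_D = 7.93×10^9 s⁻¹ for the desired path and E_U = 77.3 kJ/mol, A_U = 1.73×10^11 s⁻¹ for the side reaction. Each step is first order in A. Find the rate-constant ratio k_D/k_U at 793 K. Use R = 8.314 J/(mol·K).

With equal orders, S_{D/U} = k_D/k_U = (A_D/A_U)·exp[(E_U−E_D)/(RT)].
(E_U−E_D)/(RT) = (77.3−44.1)×10³/(8.314×793) = 33200/6593 = 5.036.
k_D/k_U = (7.93×10^9/1.73×10^11)·exp(5.036) = 0.04584 × 153.8 = 7.05.
Since E_D < E_U, lowering the temperature improves selectivity toward D.

7.05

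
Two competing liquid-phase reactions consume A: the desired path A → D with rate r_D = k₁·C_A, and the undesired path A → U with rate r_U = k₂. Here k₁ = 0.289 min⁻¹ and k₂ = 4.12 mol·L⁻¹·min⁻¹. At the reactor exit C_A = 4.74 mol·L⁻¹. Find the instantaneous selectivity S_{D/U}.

0.332

S_{D/U} = r_D/r_U = (k₁·C_A)/(k₂) = (k₁/k₂)·C_A.
= (0.289×4.740) / (4.12) = 1.370/4.120 = 0.332.
Since the desired path is higher order in A, keeping C_A high (PFR or concentrated feed) favours D.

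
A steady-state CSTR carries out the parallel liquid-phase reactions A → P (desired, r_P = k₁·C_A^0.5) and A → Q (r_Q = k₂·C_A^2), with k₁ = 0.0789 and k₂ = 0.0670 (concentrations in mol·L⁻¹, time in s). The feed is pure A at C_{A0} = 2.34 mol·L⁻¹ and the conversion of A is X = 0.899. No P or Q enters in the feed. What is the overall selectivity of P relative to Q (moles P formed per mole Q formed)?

10.2

Exit C_A = C_{A0}(1−X) = 2.34×0.101 = 0.2363 mol·L⁻¹.
A CSTR operates uniformly at the exit composition, giving r_P = 0.03836 and r_Q = 0.003742 (each k·C_A^n at C_A = 0.2363).
Overall selectivity = C_P/C_Q = r_Pτ/(r_Qτ) = r_P/r_Q = 10.2.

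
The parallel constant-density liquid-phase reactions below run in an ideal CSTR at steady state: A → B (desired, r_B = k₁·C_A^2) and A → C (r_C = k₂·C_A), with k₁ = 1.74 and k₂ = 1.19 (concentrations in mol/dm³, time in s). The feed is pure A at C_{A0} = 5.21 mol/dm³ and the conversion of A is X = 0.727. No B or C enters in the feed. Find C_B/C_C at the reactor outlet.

Exit C_A = C_{A0}(1−X) = 5.21×0.273 = 1.422 mol/dm³.
In a CSTR the entire volume is at exit conditions, so r_B = 1.74×1.422^2 = 3.520 and r_C = 1.19×1.422 = 1.693.
Overall selectivity = C_B/C_C = r_Bτ/(r_Cτ) = r_B/r_C = 2.08.

2.08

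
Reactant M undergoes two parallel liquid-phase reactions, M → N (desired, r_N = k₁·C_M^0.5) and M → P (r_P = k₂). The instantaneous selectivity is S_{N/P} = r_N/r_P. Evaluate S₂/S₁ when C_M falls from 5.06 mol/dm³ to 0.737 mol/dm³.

0.382

S_{N/P} = (k₁/k₂)·C_M^0.5, so S₂/S₁ = (C_{M,2}/C_{M,1})^0.5.
= (0.737/5.06)^0.5 = (0.1457)^0.5 = 0.382.
Selectivity toward N falls as C_M falls — high-concentration operation is favoured.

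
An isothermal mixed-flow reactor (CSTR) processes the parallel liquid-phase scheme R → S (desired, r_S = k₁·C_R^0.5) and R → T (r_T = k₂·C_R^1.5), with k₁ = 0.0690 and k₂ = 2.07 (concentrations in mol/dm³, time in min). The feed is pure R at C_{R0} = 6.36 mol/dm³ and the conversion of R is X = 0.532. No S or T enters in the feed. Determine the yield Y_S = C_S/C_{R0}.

Exit C_R = C_{R0}(1−X) = 6.36×0.468 = 2.976 mol/dm³.
A CSTR operates uniformly at the exit composition, giving r_S = 0.1190 and r_T = 10.63 (each k·C_R^n at C_R = 2.976).
Fraction of consumed R going to S: r_S/(r_S+r_T) = 0.01107.
C_S = 0.01107·C_{R0}·X = 0.01107×6.36×0.532 = 0.0375 mol/dm³; Y_S = C_S/C_{R0} = 0.00589.

0.00589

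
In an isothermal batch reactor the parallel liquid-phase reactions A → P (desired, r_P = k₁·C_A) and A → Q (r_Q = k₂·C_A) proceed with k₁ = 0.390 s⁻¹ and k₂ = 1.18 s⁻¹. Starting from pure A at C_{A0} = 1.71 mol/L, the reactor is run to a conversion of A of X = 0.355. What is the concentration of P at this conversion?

0.151 mol/L

C_A = C_{A0}(1−X) = 1.103 mol/L.
Both paths are first order in A, so the instantaneous fraction to P is constant: dC_P/d(−C_A) = k₁/(k₁+k₂) = 0.2484.
C_P = 0.2484·(C_{A0}−C_A) = 0.2484×0.6070 = 0.151 mol/L.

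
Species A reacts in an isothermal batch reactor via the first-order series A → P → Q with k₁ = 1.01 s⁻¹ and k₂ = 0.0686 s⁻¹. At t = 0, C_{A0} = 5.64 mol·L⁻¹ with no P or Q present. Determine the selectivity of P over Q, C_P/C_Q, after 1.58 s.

Solving the coupled first-order balances gives C_P(t) = [k₁/(k₂−k₁)]·C_{A0}·(e^(−k₁t) − e^(−k₂t)).
e^(−k₁t) = e^(−1.01×1.58) = e^(−1.596) = 0.2027; e^(−k₂t) = e^(−0.1084) = 0.8973.
C_P = 1.01×5.64/(0.0686−1.01) × (0.2027−0.8973) = (-6.051)×(-0.6945) = 4.203 mol·L⁻¹.
C_A = C_{A0}e^(−k₁t) = 1.143 mol·L⁻¹, so C_Q = C_{A0}−C_A−C_P = 0.2939 mol·L⁻¹; C_P/C_Q = 14.3.

14.3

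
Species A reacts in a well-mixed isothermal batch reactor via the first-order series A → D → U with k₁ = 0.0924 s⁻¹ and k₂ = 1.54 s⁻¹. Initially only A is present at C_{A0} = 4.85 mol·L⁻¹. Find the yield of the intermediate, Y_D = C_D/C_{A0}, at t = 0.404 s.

0.0272

For first-order series with pure A initially, C_D(t) = k₁C_{A0}/(k₂−k₁)·(e^(−k₁t) − e^(−k₂t)).
e^(−k₁t) = e^(−0.0924×0.404) = e^(−0.03733) = 0.9634; e^(−k₂t) = e^(−0.6222) = 0.5368.
C_D = 0.0924×4.85/(1.54−0.0924) × (0.9634−0.5368) = 0.3096×0.4266 = 0.1321 mol·L⁻¹.
Y_D = C_D/C_{A0} = 0.1321/4.85 = 0.0272.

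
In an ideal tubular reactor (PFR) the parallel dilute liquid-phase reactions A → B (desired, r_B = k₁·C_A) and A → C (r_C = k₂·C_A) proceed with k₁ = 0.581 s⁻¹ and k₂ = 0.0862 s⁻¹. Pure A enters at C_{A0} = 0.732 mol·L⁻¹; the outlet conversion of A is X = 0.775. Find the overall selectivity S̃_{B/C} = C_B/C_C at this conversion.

6.74

C_A = C_{A0}(1−X) = 0.1647 mol·L⁻¹.
Both paths are first order in A, so the instantaneous fraction to B is constant: dC_B/d(−C_A) = k₁/(k₁+k₂) = 0.8708.
C_B = 0.8708·(C_{A0}−C_A) = 0.8708×0.5673 = 0.494 mol·L⁻¹.
C_C = (C_{A0}−C_A)−C_B = 0.07329 mol·L⁻¹; S̃_{B/C} = 0.4940/0.07329 = 6.74.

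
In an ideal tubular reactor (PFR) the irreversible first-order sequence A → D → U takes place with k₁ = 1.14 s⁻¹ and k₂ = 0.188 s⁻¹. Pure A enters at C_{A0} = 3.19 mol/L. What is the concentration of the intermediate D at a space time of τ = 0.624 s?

The intermediate concentration in a first-order A→B→C sequence is C_D = k₁C_{A0}(e^(−k₁τ) − e^(−k₂τ))/(k₂−k₁).
e^(−k₁τ) = e^(−1.14×0.624) = e^(−0.7114) = 0.4910; e^(−k₂τ) = e^(−0.1173) = 0.8893.
C_D = 1.14×3.19/(0.188−1.14) × (0.4910−0.8893) = (-3.820)×(-0.3983) = 1.522 mol/L.

1.52 mol/L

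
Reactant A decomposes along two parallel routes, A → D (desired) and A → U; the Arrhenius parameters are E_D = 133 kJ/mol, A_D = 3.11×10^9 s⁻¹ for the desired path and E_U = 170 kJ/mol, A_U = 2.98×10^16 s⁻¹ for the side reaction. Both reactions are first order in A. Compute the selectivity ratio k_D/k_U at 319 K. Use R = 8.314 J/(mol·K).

k_D/k_U = (A_D/A_U)·exp[−(E_D−E_U)/(RT)] = (A_D/A_U)·exp[(E_U−E_D)/(RT)].
(E_U−E_D)/(RT) = (170−133)×10³/(8.314×319) = 37000/2652 = 13.95.
k_D/k_U = (3.11×10^9/2.98×10^16)·exp(13.95) = 1.044×10^-7 × 1.145×10^6 = 0.119.
Since E_D < E_U, lowering the temperature improves selectivity toward D.

0.119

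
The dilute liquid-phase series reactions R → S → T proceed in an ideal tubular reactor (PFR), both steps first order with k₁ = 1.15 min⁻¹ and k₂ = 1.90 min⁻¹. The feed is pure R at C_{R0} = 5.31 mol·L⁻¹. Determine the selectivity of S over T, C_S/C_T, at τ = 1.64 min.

Solving the coupled first-order balances gives C_S(τ) = [k₁/(k₂−k₁)]·C_{R0}·(e^(−k₁τ) − e^(−k₂τ)).
e^(−k₁τ) = e^(−1.15×1.64) = e^(−1.886) = 0.1517; e^(−k₂τ) = e^(−3.116) = 0.04433.
C_S = 1.15×5.31/(1.90−1.15) × (0.1517−0.04433) = 8.142×0.1073 = 0.8740 mol·L⁻¹.
C_R = C_{R0}e^(−k₁τ) = 0.8054 mol·L⁻¹, so C_T = C_{R0}−C_R−C_S = 3.631 mol·L⁻¹; C_S/C_T = 0.241.

0.241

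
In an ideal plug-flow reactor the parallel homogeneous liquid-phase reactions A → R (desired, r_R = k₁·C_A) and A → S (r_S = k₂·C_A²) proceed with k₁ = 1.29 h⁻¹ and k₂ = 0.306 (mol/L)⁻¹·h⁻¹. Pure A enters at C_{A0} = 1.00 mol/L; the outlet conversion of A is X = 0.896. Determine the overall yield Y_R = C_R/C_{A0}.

0.795

C_A = C_{A0}(1−X) = 0.1040 mol/L.
Along a PFR/batch, dC_R/dC_A = −r_R/(r_R+r_S) = −k₁/(k₁+k₂·C_A).
Integrating from C_{A0} to C_A: C_R = (1.29/0.306)·ln[(1.29+0.306·1.00)/(1.29+0.306·0.104)] = 4.216·ln(1.596/1.322) = 0.7946 mol/L.
Y_R = C_R/C_{A0} = 0.7946/1.00 = 0.795.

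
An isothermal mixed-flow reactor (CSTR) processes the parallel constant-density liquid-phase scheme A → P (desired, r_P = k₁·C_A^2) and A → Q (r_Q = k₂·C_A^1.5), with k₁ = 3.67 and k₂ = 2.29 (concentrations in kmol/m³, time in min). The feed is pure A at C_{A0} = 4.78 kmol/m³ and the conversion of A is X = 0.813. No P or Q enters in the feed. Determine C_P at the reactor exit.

Exit C_A = C_{A0}(1−X) = 4.78×0.187 = 0.8939 kmol/m³.
A CSTR operates uniformly at the exit composition, giving r_P = 2.932 and r_Q = 1.935 (each k·C_A^n at C_A = 0.8939).
Fraction of consumed A going to P: r_P/(r_P+r_Q) = 0.6024.
C_P = 0.6024·C_{A0}·X = 0.6024×4.78×0.813 = 2.34 kmol/m³.

2.34 kmol/m³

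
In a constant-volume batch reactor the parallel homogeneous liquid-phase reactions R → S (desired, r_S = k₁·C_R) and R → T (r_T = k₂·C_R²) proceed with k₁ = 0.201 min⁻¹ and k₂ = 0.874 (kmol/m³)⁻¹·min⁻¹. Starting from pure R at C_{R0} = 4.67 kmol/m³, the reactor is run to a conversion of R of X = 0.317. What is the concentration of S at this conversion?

C_R = C_{R0}(1−X) = 3.190 kmol/m³.
Along a PFR/batch, dC_S/dC_R = −r_S/(r_S+r_T) = −k₁/(k₁+k₂·C_R).
Integrating from C_{R0} to C_R: C_S = (0.201/0.874)·ln[(0.201+0.874·4.67)/(0.201+0.874·3.19)] = 0.2300·ln(4.283/2.989) = 0.08273 kmol/m³.

0.0827 kmol/m³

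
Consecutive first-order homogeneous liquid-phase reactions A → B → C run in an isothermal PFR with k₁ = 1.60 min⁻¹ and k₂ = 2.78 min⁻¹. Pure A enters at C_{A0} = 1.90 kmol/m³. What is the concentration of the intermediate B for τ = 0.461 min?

Solving the coupled first-order balances gives C_B(τ) = [k₁/(k₂−k₁)]·C_{A0}·(e^(−k₁τ) − e^(−k₂τ)).
e^(−k₁τ) = e^(−1.60×0.461) = e^(−0.7376) = 0.4783; e^(−k₂τ) = e^(−1.282) = 0.2776.
C_B = 1.60×1.90/(2.78−1.60) × (0.4783−0.2776) = 2.576×0.2007 = 0.5170 kmol/m³.

0.517 kmol/m³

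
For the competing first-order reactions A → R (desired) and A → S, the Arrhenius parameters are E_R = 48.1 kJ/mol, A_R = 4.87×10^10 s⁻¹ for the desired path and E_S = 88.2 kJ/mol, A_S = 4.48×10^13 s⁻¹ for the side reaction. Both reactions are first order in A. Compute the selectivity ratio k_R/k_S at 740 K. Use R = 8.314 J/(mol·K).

0.736

With equal orders, S_{R/S} = k_R/k_S = (A_R/A_S)·exp[(E_S−E_R)/(RT)].
(E_S−E_R)/(RT) = (88.2−48.1)×10³/(8.314×740) = 40100/6152 = 6.518.
k_R/k_S = (4.87×10^10/4.48×10^13)·exp(6.518) = 0.001087 × 677.1 = 0.736.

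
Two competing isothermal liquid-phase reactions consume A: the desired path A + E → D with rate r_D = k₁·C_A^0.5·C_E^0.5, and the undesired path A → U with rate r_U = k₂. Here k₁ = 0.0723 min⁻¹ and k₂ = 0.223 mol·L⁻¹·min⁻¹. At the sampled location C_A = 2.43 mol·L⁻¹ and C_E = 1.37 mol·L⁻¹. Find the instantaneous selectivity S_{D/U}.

S_{D/U} = r_D/r_U = (k₁·C_A^0.5·C_E^0.5)/(k₂) = (k₁/k₂)·C_A^0.5·C_E^0.5.
= (0.0723×2.430^0.5×1.370^0.5) / (0.223) = 0.1319/0.2230 = 0.592.
Since the desired path is higher order in A, keeping C_A high (PFR or concentrated feed) favours D.

0.592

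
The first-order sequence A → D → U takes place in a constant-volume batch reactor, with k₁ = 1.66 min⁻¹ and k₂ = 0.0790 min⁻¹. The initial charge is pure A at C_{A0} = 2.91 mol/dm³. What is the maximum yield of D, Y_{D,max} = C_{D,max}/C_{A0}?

Evaluating C_D at t_opt = ln(k₂/k₁)/(k₂−k₁) gives C_{D,max}/C_{A0} = (k₁/k₂)^[k₂/(k₂−k₁)].
= (1.66/0.0790)^(0.0790/(0.0790−1.66)) = (21.01)^(-0.04997) = 0.8589.

0.859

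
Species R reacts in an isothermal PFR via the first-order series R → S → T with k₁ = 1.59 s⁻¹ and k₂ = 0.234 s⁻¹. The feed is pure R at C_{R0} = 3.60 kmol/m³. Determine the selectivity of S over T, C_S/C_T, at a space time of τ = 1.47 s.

3.87

The intermediate concentration in a first-order A→B→C sequence is C_S = k₁C_{R0}(e^(−k₁τ) − e^(−k₂τ))/(k₂−k₁).
e^(−k₁τ) = e^(−1.59×1.47) = e^(−2.337) = 0.09659; e^(−k₂τ) = e^(−0.3440) = 0.7089.
C_S = 1.59×3.60/(0.234−1.59) × (0.09659−0.7089) = (-4.221)×(-0.6124) = 2.585 kmol/m³.
C_R = C_{R0}e^(−k₁τ) = 0.3477 kmol/m³, so C_T = C_{R0}−C_R−C_S = 0.6674 kmol/m³; C_S/C_T = 3.87.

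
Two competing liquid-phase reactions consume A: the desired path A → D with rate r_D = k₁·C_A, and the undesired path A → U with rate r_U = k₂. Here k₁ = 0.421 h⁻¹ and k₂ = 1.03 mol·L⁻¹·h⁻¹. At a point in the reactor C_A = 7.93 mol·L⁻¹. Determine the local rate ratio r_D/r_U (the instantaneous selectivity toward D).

3.24

S_{D/U} = r_D/r_U = (k₁·C_A)/(k₂) = (k₁/k₂)·C_A.
= (0.421×7.930) / (1.03) = 3.339/1.030 = 3.24.
Since the desired path is higher order in A, keeping C_A high (PFR or concentrated feed) favours D.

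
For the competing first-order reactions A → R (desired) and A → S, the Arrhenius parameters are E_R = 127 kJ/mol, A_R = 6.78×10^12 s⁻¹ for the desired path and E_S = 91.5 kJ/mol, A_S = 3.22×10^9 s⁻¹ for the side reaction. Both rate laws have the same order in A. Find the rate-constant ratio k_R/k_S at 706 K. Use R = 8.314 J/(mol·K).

4.97

k_R/k_S = (A_R/A_S)·exp[−(E_R−E_S)/(RT)] = (A_R/A_S)·exp[(E_S−E_R)/(RT)].
(E_S−E_R)/(RT) = (91.5−127)×10³/(8.314×706) = -35500/5870 = -6.048.
k_R/k_S = (6.78×10^12/3.22×10^9)·exp(-6.048) = 2106 × 0.002363 = 4.97.
Since E_R > E_S, raising the temperature improves selectivity toward R.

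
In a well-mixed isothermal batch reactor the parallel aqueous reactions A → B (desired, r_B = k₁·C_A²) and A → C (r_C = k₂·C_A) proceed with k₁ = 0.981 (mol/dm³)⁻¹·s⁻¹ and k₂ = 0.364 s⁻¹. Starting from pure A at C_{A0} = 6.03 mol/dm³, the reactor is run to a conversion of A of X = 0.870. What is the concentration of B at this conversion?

4.61 mol/dm³

C_A = C_{A0}(1−X) = 0.7839 mol/dm³.
Along a PFR/batch, dC_C/dC_A = −r_C/(r_B+r_C) = −k₂/(k₂+k₁·C_A).
Integrating from C_{A0} to C_A: C_C = (0.364/0.981)·ln[(0.364+0.981·6.03)/(0.364+0.981·0.784)] = 0.3710·ln(6.279/1.133) = 0.6354 mol/dm³.
Then C_B = (C_{A0}−C_A) − C_C = 5.246 − 0.6354 = 4.611 mol/dm³.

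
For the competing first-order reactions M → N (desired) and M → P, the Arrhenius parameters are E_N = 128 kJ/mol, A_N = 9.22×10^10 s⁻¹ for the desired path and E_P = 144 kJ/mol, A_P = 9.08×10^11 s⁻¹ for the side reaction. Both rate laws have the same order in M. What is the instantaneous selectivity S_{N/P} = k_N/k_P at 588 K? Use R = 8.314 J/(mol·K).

Since both paths have the same order in M, the concentration cancels and S_{N/P} = k_N/k_P = (A_N/A_P)·exp[(E_P−E_N)/(RT)].
(E_P−E_N)/(RT) = (144−128)×10³/(8.314×588) = 16000/4889 = 3.273.
k_N/k_P = (9.22×10^10/9.08×10^11)·exp(3.273) = 0.1015 × 26.39 = 2.68.
Since E_N < E_P, lowering the temperature improves selectivity toward N.

2.68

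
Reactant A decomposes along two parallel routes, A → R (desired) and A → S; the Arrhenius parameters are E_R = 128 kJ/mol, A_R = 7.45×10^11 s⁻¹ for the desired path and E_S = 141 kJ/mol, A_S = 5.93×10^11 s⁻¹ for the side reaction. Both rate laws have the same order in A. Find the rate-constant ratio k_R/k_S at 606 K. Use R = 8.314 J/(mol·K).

k_R/k_S = (A_R/A_S)·exp[−(E_R−E_S)/(RT)] = (A_R/A_S)·exp[(E_S−E_R)/(RT)].
(E_S−E_R)/(RT) = (141−128)×10³/(8.314×606) = 13000/5038 = 2.580.
k_R/k_S = (7.45×10^11/5.93×10^11)·exp(2.580) = 1.256 × 13.20 = 16.6.

16.6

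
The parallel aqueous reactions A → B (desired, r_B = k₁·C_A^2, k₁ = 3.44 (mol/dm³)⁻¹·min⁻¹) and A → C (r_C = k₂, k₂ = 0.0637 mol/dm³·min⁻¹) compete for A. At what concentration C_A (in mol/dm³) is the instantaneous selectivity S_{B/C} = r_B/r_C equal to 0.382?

S_{B/C} = (k₁/k₂)·C_A^2 ⇒ C_A = (S·k₂/k₁)^(0.5).
= (0.382×0.0637/3.44)^(0.5) = (0.007074)^(0.5) = 0.0841 mol/dm³.

0.0841 mol/dm³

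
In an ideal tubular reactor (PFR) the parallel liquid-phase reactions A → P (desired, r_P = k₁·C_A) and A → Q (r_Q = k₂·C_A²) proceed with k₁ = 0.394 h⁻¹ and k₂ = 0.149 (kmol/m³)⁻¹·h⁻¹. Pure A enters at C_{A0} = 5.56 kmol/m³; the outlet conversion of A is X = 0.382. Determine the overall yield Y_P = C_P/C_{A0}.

C_A = C_{A0}(1−X) = 3.436 kmol/m³.
Along a PFR/batch, dC_P/dC_A = −r_P/(r_P+r_Q) = −k₁/(k₁+k₂·C_A).
Integrating from C_{A0} to C_A: C_P = (0.394/0.149)·ln[(0.394+0.149·5.56)/(0.394+0.149·3.44)] = 2.644·ln(1.222/0.9060) = 0.7922 kmol/m³.
Y_P = C_P/C_{A0} = 0.7922/5.56 = 0.142.

0.142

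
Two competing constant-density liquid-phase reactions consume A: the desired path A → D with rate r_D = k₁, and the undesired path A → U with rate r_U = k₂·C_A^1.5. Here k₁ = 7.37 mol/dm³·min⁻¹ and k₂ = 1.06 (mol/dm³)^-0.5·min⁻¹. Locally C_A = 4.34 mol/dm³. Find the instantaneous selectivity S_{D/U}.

0.769

S_{D/U} = r_D/r_U = (k₁)/(k₂·C_A^1.5) = (k₁/k₂)·C_A^-1.5.
= (7.37) / (1.06×4.340^1.5) = 7.370/9.584 = 0.769.
The undesired path is higher order in A, so low C_A (CSTR or dilute feed) favours D.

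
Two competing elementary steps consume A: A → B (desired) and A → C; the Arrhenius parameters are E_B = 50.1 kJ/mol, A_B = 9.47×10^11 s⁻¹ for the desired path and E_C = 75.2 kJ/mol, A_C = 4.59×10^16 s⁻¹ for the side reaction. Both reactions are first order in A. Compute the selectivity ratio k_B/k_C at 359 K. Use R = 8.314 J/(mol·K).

0.0926

Since both paths have the same order in A, the concentration cancels and S_{B/C} = k_B/k_C = (A_B/A_C)·exp[(E_C−E_B)/(RT)].
(E_C−E_B)/(RT) = (75.2−50.1)×10³/(8.314×359) = 25100/2985 = 8.409.
k_B/k_C = (9.47×10^11/4.59×10^16)·exp(8.409) = 2.063×10^-5 × 4489 = 0.0926.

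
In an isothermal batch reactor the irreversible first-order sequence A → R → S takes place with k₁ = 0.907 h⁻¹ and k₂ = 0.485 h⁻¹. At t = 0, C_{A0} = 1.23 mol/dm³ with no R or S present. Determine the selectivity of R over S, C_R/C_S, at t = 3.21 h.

For first-order series with pure A initially, C_R(t) = k₁C_{A0}/(k₂−k₁)·(e^(−k₁t) − e^(−k₂t)).
e^(−k₁t) = e^(−0.907×3.21) = e^(−2.911) = 0.05440; e^(−k₂t) = e^(−1.557) = 0.2108.
C_R = 0.907×1.23/(0.485−0.907) × (0.05440−0.2108) = (-2.644)×(-0.1564) = 0.4135 mol/dm³.
C_A = C_{A0}e^(−k₁t) = 0.06691 mol/dm³, so C_S = C_{A0}−C_A−C_R = 0.7496 mol/dm³; C_R/C_S = 0.552.

0.552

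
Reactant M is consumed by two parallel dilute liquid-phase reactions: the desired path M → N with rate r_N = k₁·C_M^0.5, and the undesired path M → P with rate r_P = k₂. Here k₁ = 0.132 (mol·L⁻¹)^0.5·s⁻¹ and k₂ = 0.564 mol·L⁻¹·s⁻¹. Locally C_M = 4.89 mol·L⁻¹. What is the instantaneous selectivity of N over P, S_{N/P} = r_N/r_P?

0.518

S_{N/P} = r_N/r_P = (k₁·C_M^0.5)/(k₂) = (k₁/k₂)·C_M^0.5.
= (0.132×4.890^0.5) / (0.564) = 0.2919/0.5640 = 0.518.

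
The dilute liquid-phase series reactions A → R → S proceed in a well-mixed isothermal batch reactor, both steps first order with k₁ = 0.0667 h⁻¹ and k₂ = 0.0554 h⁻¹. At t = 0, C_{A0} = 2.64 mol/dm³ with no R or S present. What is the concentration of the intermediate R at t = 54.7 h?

For first-order series with pure A initially, C_R(t) = k₁C_{A0}/(k₂−k₁)·(e^(−k₁t) − e^(−k₂t)).
e^(−k₁t) = e^(−0.0667×54.7) = e^(−3.648) = 0.02603; e^(−k₂t) = e^(−3.030) = 0.04830.
C_R = 0.0667×2.64/(0.0554−0.0667) × (0.02603−0.04830) = (-15.58)×(-0.02227) = 0.3470 mol/dm³.

0.347 mol/dm³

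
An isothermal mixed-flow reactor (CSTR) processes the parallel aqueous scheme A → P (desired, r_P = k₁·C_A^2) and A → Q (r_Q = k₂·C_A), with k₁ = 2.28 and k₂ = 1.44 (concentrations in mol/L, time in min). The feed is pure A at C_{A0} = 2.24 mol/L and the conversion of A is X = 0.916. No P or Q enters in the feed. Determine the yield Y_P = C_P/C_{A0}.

0.210

Exit C_A = C_{A0}(1−X) = 2.24×0.0840 = 0.1882 mol/L.
In a CSTR the entire volume is at exit conditions, so r_P = 2.28×0.1882^2 = 0.08072 and r_Q = 1.44×0.1882 = 0.2710.
Fraction of consumed A going to P: r_P/(r_P+r_Q) = 0.2295.
C_P = 0.2295·C_{A0}·X = 0.2295×2.24×0.916 = 0.471 mol/L; Y_P = C_P/C_{A0} = 0.210.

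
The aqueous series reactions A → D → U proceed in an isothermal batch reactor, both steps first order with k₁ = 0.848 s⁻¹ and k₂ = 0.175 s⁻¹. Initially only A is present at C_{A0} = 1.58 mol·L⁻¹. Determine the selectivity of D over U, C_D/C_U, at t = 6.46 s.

Solving the coupled first-order balances gives C_D(t) = [k₁/(k₂−k₁)]·C_{A0}·(e^(−k₁t) − e^(−k₂t)).
e^(−k₁t) = e^(−0.848×6.46) = e^(−5.478) = 0.004177; e^(−k₂t) = e^(−1.130) = 0.3229.
C_D = 0.848×1.58/(0.175−0.848) × (0.004177−0.3229) = (-1.991)×(-0.3187) = 0.6345 mol·L⁻¹.
C_A = C_{A0}e^(−k₁t) = 0.006600 mol·L⁻¹, so C_U = C_{A0}−C_A−C_D = 0.9389 mol·L⁻¹; C_D/C_U = 0.676.

0.676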